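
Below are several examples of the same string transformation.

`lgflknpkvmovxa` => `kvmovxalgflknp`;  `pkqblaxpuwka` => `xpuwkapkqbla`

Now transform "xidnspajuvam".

ajuvamxidnsp

The rule is to swap the front and back halves of the string.
So "xidnspajuvam" becomes "ajuvamxidnsp".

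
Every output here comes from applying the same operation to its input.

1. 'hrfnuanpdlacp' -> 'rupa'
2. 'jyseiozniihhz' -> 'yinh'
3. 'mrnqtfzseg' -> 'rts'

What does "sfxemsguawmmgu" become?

Rule — keep one character in every 3, starting at position 2 (positions 2nd, 5th, 8th, ...).
For "sfxemsguawmmgu" the result is "fmumu".

fmumu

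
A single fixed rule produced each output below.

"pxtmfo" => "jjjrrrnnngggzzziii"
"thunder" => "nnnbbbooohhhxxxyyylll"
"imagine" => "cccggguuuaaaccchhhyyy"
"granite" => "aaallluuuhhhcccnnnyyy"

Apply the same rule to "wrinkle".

qqqlllccchhheeefffyyy

The transformation: shift every letter 6 places backward in the alphabet (wrapping around), then repeat every character 3 times.
Working it through for "wrinkle": intermediate "qlchefy", final "qqqlllccchhheeefffyyy".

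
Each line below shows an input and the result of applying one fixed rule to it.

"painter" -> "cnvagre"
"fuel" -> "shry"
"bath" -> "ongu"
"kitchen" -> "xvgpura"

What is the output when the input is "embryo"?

The transformation: shift every letter 13 places forward in the alphabet (wrapping around) — i.e. ROT13.
So "embryo" becomes "rzoelb".

rzoelb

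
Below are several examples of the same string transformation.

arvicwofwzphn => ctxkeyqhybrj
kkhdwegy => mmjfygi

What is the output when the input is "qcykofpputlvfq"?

Each output is the input with this applied: shift every letter 2 places forward in the alphabet (wrapping around), then delete the last character.
"qcykofpputlvfq" → "seamqhrrwvnxhs" → "seamqhrrwvnxh".

seamqhrrwvnxh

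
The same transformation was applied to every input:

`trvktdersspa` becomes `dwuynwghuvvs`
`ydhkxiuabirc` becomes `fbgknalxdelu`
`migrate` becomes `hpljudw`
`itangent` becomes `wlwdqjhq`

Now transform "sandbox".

avdqger

Each output is the input with this applied: move the last character to the front, then shift every letter 3 places forward in the alphabet (wrapping around).
For "sandbox", step one produces "xsandbo"; step two turns that into "avdqger".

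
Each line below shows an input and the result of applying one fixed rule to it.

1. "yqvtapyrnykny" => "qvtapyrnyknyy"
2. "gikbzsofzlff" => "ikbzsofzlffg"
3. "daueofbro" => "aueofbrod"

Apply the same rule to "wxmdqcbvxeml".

The transformation: move the first character to the end.
"wxmdqcbvxeml" → "xmdqcbvxemlw".

xmdqcbvxemlw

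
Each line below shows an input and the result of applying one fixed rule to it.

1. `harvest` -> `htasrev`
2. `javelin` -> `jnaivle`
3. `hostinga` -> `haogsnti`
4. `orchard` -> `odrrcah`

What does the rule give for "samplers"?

The rule is to take characters alternately from the front and the back (1st, last, 2nd, 2nd-last, ...).
For "samplers" the result is "ssarmepl".

ssarmepl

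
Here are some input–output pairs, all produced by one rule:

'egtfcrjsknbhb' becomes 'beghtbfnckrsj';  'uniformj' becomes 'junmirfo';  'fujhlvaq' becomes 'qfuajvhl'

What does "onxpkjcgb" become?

bongxcpjk

The transformation: swap the first and last characters, then take characters alternately from the front and the back (1st, last, 2nd, 2nd-last, ...).
On "onxpkjcgb": the first step gives "bnxpkjcgo", and the second then gives "bongxcpjk".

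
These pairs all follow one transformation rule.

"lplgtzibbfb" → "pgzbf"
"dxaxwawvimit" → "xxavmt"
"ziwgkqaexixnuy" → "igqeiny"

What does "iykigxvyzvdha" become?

yixyvh

The pattern: keep every other character starting from the second (positions 2nd, 4th, 6th, ...).
Doing the same to "iykigxvyzvdha": "yixyvh".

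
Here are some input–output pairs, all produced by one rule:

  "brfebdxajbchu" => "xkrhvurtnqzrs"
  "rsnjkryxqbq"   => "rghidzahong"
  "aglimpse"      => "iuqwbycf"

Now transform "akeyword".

htqauome

The rule is to move the last 2 characters to the front (rotate right by 2), then shift every letter 10 places backward in the alphabet (wrapping around).
For "akeyword", step one produces "rdakeywo"; step two turns that into "htqauome".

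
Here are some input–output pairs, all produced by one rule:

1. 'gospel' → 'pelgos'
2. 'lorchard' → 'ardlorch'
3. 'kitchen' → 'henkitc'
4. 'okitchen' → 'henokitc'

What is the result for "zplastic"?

ticzplas

The pattern: move the last 3 characters to the front (rotate right by 3).
"zplastic" → "ticzplas".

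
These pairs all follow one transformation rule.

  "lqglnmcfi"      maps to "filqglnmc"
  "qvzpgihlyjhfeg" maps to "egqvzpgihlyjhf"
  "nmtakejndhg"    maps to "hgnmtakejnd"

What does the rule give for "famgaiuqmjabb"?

bbfamgaiuqmja

The pattern: move the last 2 characters to the front (rotate right by 2).
So "famgaiuqmjabb" becomes "bbfamgaiuqmja".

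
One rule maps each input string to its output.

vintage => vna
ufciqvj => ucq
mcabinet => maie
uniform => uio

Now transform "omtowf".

otw

Looking at the pairs, the operation is to move the last character to the front, then keep every other character starting from the second (positions 2nd, 4th, 6th, ...).
"omtowf" → "fomtow" → "otw".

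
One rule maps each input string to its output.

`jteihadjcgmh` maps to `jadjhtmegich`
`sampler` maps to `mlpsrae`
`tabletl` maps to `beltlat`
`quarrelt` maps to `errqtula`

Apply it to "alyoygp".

In each case the input is transformed by: take characters alternately from the front and the back (1st, last, 2nd, 2nd-last, ...), then move the last 3 characters to the front (rotate right by 3).
Starting from "alyoygp": after the first operation, "aplgyyo"; after the second, "yyoaplg".
(Check on "sampler": → "sraemlp" → "mlpsrae" ✓)

yyoaplg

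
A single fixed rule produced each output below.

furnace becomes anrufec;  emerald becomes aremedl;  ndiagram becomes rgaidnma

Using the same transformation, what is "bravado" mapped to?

In each case the input is transformed by: reverse the string, then move the first 2 characters to the end (rotate left by 2).
"bravado" → "odavarb" → "avarbod".

avarbod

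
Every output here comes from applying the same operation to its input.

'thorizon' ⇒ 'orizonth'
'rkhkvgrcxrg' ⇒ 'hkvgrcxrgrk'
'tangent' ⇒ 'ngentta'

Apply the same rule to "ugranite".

The transformation: move the first 2 characters to the end (rotate left by 2).
"ugranite" → "raniteug".

raniteug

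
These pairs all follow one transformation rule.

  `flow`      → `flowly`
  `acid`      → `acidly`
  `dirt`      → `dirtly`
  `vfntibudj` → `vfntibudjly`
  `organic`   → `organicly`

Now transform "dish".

dishly

The rule is to append "ly".
"dish" → "dishly".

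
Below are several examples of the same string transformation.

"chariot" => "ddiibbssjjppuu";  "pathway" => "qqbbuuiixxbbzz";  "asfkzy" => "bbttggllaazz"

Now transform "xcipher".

yyddjjqqiiffss

Looking at the pairs, the operation is to double every character, then shift every letter 1 place forward in the alphabet (wrapping around).
Starting from "xcipher": after the first operation, "xxcciipphheerr"; after the second, "yyddjjqqiiffss".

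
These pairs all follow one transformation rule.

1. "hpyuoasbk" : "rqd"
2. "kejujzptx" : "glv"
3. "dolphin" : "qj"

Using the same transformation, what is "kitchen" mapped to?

Rule — shift every letter 2 places forward in the alphabet (wrapping around), then keep one character in every 3, starting at position 2 (positions 2nd, 5th, 8th, ...).
Doing the same to "kitchen": "kj".
(Check on "kejujzptx": → "mglwlbrvz" → "glv" ✓)

kj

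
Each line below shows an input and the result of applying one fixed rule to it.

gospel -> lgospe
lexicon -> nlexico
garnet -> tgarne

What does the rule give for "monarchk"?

What's happening: move the last character to the front.
For "monarchk" the result is "kmonarch".

kmonarch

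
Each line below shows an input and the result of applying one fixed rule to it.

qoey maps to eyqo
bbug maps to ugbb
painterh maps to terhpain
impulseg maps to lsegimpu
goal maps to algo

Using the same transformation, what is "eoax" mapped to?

The transformation: swap the front and back halves of the string.
Doing the same to "eoax": "axeo".

axeo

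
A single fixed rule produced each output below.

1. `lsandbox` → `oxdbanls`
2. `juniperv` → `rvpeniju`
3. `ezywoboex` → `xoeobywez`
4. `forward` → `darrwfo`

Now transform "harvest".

tesrvha

Rule — swap each adjacent pair of characters (1↔2, 3↔4, ...), then reverse the string.
Starting from "harvest": after the first operation, "ahvrset"; after the second, "tesrvha".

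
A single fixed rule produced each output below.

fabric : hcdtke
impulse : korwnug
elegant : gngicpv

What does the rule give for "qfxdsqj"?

shzfusl

Rule — shift every letter 2 places forward in the alphabet (wrapping around).
Doing the same to "qfxdsqj": "shzfusl".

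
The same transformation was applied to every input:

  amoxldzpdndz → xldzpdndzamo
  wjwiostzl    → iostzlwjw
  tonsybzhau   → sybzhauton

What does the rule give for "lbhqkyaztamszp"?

Each output is the input with this applied: move the first 3 characters to the end (rotate left by 3).
"lbhqkyaztamszp" → "qkyaztamszplbh".

qkyaztamszplbh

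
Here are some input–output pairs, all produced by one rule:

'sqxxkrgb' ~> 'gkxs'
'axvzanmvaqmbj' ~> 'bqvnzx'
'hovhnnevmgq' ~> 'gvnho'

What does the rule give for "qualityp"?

The pattern: reverse the string, then keep every other character starting from the second (positions 2nd, 4th, 6th, ...).
Applying that to "qualityp" gives "yiaq".

yiaq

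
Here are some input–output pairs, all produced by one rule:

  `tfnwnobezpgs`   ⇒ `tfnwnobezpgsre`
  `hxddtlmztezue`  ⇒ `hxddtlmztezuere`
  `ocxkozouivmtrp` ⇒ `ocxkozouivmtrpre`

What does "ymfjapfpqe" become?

ymfjapfpqere

The transformation: append "re".
Applying that to "ymfjapfpqe" gives "ymfjapfpqere".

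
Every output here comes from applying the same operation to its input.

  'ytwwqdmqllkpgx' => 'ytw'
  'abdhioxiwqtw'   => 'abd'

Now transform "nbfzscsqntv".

nbf

Each output is the input with this applied: keep only the first 3 characters.
On "nbfzscsqntv" that produces "nbf".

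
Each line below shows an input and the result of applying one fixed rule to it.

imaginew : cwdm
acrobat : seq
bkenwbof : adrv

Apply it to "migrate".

In each case the input is transformed by: shift every letter 10 places backward in the alphabet (wrapping around), then keep every other character starting from the second (positions 2nd, 4th, 6th, ...).
On "migrate": the first step gives "cywhqju", and the second then gives "yhj".
(Check on "acrobat": → "qsherqj" → "seq" ✓)

yhj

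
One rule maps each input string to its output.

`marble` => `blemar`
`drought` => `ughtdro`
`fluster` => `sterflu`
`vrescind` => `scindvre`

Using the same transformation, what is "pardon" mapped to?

donpar

The transformation: move the first 3 characters to the end (rotate left by 3).
Applying that to "pardon" gives "donpar".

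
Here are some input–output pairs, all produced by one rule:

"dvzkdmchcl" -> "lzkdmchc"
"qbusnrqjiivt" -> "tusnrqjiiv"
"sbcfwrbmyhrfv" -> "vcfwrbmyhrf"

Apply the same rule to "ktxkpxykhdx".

The pattern: delete the first 2 characters, then move the last character to the front.
So "ktxkpxykhdx" becomes "xxkpxykhd".

xxkpxykhd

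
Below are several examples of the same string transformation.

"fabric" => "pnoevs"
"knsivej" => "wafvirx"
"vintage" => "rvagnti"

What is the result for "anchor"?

In each case the input is transformed by: shift every letter 13 places forward in the alphabet (wrapping around) — i.e. ROT13, then swap the first and last characters.
For "anchor" the result is "eapubn".

eapubn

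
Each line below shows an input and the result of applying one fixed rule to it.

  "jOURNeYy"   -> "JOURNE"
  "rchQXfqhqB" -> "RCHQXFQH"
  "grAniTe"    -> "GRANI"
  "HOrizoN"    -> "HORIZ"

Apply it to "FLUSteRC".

FLUSTE

The transformation: delete the last 2 characters, then convert every letter to uppercase.
For "FLUSteRC", step one produces "FLUSte"; step two turns that into "FLUSTE".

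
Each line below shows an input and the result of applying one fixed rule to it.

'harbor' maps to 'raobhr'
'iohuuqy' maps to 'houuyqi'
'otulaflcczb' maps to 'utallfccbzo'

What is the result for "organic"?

Rule — move the first character to the end, then swap each adjacent pair of characters (1↔2, 3↔4, ...).
Applying both steps to "organic": "rganico", then "grnacio".

grnacio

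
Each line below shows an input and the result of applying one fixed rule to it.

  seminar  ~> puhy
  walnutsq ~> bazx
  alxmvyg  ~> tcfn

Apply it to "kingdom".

nkvt

Looking at the pairs, the operation is to shift every letter 7 places forward in the alphabet (wrapping around), then keep only the last 4 characters.
Starting from "kingdom": after the first operation, "rpunkvt"; after the second, "nkvt".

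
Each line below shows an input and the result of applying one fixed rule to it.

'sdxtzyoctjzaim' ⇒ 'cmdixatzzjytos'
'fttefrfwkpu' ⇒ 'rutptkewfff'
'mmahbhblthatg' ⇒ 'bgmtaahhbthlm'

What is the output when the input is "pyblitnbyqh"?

The pattern: take characters alternately from the front and the back (1st, last, 2nd, 2nd-last, ...), then swap the first and last characters.
Working it through for "pyblitnbyqh": intermediate "phyqbylbint", final "thyqbylbinp".
(Check on "mmahbhblthatg": → "mgmtaahhbthlb" → "bgmtaahhbthlm" ✓)

thyqbylbinp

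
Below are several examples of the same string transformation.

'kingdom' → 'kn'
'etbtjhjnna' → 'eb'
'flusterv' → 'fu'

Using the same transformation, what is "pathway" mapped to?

pt

What's happening: keep every other character starting from the first (positions 1st, 3rd, 5th, ...), then keep only the first 2 characters.
Applying both steps to "pathway": "ptwy", then "pt".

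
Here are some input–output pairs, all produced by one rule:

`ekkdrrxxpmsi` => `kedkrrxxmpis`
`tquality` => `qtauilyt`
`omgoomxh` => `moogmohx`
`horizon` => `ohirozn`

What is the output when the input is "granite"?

rgnatie

Looking at the pairs, the operation is to swap each adjacent pair of characters (1↔2, 3↔4, ...).
Doing the same to "granite": "rgnatie".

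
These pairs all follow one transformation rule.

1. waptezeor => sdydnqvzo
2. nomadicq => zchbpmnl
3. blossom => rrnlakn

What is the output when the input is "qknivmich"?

The transformation: move the first 3 characters to the end (rotate left by 3), then shift every letter 1 place backward in the alphabet (wrapping around).
"qknivmich" → "hulhbgpjm".

hulhbgpjm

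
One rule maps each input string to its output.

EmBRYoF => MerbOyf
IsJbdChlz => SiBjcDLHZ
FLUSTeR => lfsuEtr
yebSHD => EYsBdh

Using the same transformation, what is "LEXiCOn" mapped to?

elIxocN

The rule is to swap each adjacent pair of characters (1↔2, 3↔4, ...), then flip the case of every letter.
Applying both steps to "LEXiCOn": "ELiXOCn", then "elIxocN".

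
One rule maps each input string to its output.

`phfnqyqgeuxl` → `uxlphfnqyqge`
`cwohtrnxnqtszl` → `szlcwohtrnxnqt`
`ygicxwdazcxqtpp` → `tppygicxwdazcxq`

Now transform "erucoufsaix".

aixerucoufs

In each case the input is transformed by: move the last 3 characters to the front (rotate right by 3).
"erucoufsaix" → "aixerucoufs".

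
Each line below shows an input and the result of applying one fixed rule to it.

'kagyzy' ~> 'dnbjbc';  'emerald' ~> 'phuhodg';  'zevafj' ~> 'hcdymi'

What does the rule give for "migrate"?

Each output is the input with this applied: shift every letter 3 places forward in the alphabet (wrapping around), then swap each adjacent pair of characters (1↔2, 3↔4, ...).
On "migrate" that produces "lpujwdh".

lpujwdh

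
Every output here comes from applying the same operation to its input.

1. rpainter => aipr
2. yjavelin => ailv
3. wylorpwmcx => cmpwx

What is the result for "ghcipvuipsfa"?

afhipu

Rule — sort the characters into alphabetical order, then keep every other character starting from the first (positions 1st, 3rd, 5th, ...).
"ghcipvuipsfa" → "afhipu".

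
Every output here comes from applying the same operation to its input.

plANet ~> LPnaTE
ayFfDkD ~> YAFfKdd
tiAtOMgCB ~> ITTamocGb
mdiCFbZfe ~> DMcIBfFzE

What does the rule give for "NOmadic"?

onAMIDC

The rule is to swap each adjacent pair of characters (1↔2, 3↔4, ...), then flip the case of every letter.
For "NOmadic", step one produces "ONamidc"; step two turns that into "onAMIDC".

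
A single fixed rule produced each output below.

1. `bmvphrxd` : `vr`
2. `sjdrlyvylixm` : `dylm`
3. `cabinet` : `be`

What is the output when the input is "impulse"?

What's happening: keep one character in every 3, starting at position 3 (positions 3rd, 6th, 9th, ...).
On "impulse" that produces "ps".

ps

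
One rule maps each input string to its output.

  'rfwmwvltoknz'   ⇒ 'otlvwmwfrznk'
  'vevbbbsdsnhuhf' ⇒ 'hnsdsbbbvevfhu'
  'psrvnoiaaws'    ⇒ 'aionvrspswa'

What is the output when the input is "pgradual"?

What's happening: reverse the string, then move the first 3 characters to the end (rotate left by 3).
On "pgradual": the first step gives "laudargp", and the second then gives "dargplau".

dargplau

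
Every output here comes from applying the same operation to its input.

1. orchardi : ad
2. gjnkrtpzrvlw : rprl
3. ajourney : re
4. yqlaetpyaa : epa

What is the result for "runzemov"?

Rule — delete the first 3 characters, then keep every other character starting from the second (positions 2nd, 4th, 6th, ...).
For "runzemov", step one produces "zemov"; step two turns that into "eo".

eo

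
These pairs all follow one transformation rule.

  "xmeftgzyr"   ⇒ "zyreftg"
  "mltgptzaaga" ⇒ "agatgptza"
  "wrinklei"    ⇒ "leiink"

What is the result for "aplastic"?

What's happening: delete the first 2 characters, then move the last 3 characters to the front (rotate right by 3).
For "aplastic", step one produces "lastic"; step two turns that into "ticlas".
(Check on "wrinklei": → "inklei" → "leiink" ✓)

ticlas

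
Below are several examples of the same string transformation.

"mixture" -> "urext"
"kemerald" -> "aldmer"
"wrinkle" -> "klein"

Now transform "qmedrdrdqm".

dqmedrdr

The rule is to delete the first 2 characters, then move the last 3 characters to the front (rotate right by 3).
Applying both steps to "qmedrdrdqm": "edrdrdqm", then "dqmedrdr".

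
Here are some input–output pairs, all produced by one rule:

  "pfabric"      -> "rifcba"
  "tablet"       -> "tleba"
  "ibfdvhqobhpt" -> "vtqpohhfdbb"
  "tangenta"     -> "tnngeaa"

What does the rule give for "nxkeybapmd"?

The transformation: delete the first character, then sort the characters into reverse alphabetical order.
Applying both steps to "nxkeybapmd": "xkeybapmd", then "yxpmkedba".

yxpmkedba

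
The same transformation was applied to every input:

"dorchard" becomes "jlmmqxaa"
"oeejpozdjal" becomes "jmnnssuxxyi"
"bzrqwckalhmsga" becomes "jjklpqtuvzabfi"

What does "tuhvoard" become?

jmqxacde

Looking at the pairs, the operation is to sort the characters into alphabetical order, then shift every letter 9 places forward in the alphabet (wrapping around).
Doing the same to "tuhvoard": "jmqxacde".
(Check on "oeejpozdjal": → "adeejjloopz" → "jmnnssuxxyi" ✓)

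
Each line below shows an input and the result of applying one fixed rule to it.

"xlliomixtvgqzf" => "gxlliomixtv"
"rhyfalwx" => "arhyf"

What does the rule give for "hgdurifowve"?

ohgdurif

The rule is to delete the last 3 characters, then move the last character to the front.
Applying that to "hgdurifowve" gives "ohgdurif".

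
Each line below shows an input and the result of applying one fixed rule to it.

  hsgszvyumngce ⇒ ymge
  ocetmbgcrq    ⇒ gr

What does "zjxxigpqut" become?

Each output is the input with this applied: keep every other character starting from the first (positions 1st, 3rd, 5th, ...), then delete the first 3 characters.
"zjxxigpqut" → "zxipu" → "pu".

pu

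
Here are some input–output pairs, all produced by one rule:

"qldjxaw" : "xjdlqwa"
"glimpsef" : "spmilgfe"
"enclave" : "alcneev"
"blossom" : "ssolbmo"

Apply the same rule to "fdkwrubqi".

What's happening: reverse the string, then move the first 2 characters to the end (rotate left by 2).
Applying both steps to "fdkwrubqi": "iqburwkdf", then "burwkdfiq".
(Check on "qldjxaw": → "waxjdlq" → "xjdlqwa" ✓)

burwkdfiq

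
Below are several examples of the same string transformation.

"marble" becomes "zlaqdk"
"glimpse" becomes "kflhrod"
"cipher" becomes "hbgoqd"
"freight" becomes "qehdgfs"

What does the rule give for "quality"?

tpkzshx

In each case the input is transformed by: shift every letter 1 place backward in the alphabet (wrapping around), then swap each adjacent pair of characters (1↔2, 3↔4, ...).
"quality" → "tpkzshx".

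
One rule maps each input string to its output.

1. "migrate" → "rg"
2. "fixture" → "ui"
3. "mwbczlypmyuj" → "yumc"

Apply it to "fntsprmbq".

What's happening: sort the characters into reverse alphabetical order, then keep one character in every 3, starting at position 2 (positions 2nd, 5th, 8th, ...).
Applying both steps to "fntsprmbq": "tsrqpnmfb", then "spf".

spf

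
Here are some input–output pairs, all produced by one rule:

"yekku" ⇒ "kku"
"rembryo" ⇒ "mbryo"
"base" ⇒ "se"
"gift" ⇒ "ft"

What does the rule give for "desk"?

What's happening: delete the first 2 characters.
Doing the same to "desk": "sk".

sk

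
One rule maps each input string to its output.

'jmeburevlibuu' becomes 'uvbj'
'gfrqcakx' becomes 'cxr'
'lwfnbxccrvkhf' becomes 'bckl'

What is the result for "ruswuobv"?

uvs

Each output is the input with this applied: move the first 3 characters to the end (rotate left by 3), then keep one character in every 3, starting at position 2 (positions 2nd, 5th, 8th, ...).
On "ruswuobv" that produces "uvs".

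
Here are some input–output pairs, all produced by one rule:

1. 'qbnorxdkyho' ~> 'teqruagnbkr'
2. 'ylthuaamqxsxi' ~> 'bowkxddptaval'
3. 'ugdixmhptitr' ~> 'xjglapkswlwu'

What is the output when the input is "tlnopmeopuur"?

woqrsphrsxxu

Rule — shift every letter 3 places forward in the alphabet (wrapping around).
Doing the same to "tlnopmeopuur": "woqrsphrsxxu".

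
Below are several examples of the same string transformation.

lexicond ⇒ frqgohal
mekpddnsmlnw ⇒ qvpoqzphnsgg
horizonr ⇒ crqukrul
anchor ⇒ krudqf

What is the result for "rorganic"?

dqlfuruj

In each case the input is transformed by: shift every letter 3 places forward in the alphabet (wrapping around), then swap the front and back halves of the string.
"rorganic" → "urujdqlf" → "dqlfuruj".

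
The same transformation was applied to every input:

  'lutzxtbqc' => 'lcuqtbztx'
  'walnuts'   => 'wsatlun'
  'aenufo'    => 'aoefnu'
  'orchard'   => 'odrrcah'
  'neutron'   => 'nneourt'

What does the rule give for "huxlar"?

hruaxl

Rule — take characters alternately from the front and the back (1st, last, 2nd, 2nd-last, ...).
"huxlar" → "hruaxl".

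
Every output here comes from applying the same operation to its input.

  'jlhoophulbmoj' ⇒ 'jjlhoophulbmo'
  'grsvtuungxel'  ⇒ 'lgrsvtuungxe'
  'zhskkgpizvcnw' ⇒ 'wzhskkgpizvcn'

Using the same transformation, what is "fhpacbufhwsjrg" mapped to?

gfhpacbufhwsjr

Each output is the input with this applied: move the last character to the front.
For "fhpacbufhwsjrg" the result is "gfhpacbufhwsjr".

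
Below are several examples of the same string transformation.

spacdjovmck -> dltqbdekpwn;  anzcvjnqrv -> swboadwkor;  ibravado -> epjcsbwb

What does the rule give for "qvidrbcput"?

The rule is to move the last 2 characters to the front (rotate right by 2), then shift every letter 1 place forward in the alphabet (wrapping around).
Starting from "qvidrbcput": after the first operation, "utqvidrbcp"; after the second, "vurwjescdq".

vurwjescdq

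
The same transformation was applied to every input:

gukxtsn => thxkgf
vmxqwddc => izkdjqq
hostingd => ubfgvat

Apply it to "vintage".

The rule is to shift every letter 13 places forward in the alphabet (wrapping around) — i.e. ROT13, then delete the last character.
Applying both steps to "vintage": "ivagntr", then "ivagnt".

ivagnt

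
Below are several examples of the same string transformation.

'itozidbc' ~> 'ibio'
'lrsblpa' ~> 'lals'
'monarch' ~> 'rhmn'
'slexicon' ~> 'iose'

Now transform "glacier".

irga

Each output is the input with this applied: keep every other character starting from the first (positions 1st, 3rd, 5th, ...), then swap the front and back halves of the string.
On "glacier": the first step gives "gair", and the second then gives "irga".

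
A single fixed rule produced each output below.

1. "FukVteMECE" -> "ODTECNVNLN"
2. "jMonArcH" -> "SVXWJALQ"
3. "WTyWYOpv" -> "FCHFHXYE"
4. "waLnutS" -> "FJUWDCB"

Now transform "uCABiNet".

DLJKRWNC

The pattern: shift every letter 9 places forward in the alphabet (wrapping around), then convert every letter to uppercase.
On "uCABiNet": the first step gives "dLJKrWnc", and the second then gives "DLJKRWNC".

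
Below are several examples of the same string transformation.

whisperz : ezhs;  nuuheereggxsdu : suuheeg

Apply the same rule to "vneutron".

The rule is to move the last 3 characters to the front (rotate right by 3), then keep every other character starting from the first (positions 1st, 3rd, 5th, ...).
"vneutron" → "rnnu".

rnnu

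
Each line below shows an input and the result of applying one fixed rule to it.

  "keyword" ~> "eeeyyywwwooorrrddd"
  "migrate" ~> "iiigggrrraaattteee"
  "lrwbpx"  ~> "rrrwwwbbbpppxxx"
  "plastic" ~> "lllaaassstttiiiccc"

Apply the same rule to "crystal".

The rule is to repeat every character 3 times, then delete the first 3 characters.
For "crystal", step one produces "cccrrryyyssstttaaalll"; step two turns that into "rrryyyssstttaaalll".
(Check on "keyword": → "kkkeeeyyywwwooorrrddd" → "eeeyyywwwooorrrddd" ✓)

rrryyyssstttaaalll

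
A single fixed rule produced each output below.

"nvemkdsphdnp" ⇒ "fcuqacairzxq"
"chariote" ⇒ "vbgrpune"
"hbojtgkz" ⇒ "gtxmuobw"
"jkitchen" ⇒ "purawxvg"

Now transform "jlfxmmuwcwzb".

hjpjmowyskzz

Looking at the pairs, the operation is to shift every letter 13 places forward in the alphabet (wrapping around) — i.e. ROT13, then swap the front and back halves of the string.
"jlfxmmuwcwzb" → "hjpjmowyskzz".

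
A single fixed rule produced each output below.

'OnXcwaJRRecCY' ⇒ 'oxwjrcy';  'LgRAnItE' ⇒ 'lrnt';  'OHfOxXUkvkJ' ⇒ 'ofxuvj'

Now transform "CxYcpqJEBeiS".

Each output is the input with this applied: keep every other character starting from the first (positions 1st, 3rd, 5th, ...), then convert every letter to lowercase.
Applying both steps to "CxYcpqJEBeiS": "CYpJBi", then "cypjbi".
(Check on "OnXcwaJRRecCY": → "OXwJRcY" → "oxwjrcy" ✓)

cypjbi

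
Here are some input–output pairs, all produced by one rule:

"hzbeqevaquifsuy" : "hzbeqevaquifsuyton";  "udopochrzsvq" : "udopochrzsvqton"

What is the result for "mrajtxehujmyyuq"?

mrajtxehujmyyuqton

What's happening: append "ton".
"mrajtxehujmyyuq" → "mrajtxehujmyyuqton".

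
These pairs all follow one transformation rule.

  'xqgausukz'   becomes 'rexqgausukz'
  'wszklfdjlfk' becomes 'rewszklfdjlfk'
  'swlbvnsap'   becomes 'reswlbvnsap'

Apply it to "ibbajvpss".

The pattern: prepend "re".
Doing the same to "ibbajvpss": "reibbajvpss".

reibbajvpss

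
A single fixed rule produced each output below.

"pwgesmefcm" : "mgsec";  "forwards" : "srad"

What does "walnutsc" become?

The pattern: swap the first and last characters, then keep every other character starting from the first (positions 1st, 3rd, 5th, ...).
Working it through for "walnutsc": intermediate "calnutsw", final "clus".
(Check on "forwards": → "sorwardf" → "srad" ✓)

clus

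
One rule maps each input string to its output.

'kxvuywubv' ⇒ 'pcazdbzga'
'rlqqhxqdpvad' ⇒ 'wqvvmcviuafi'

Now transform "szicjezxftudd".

Rule — shift every letter 5 places forward in the alphabet (wrapping around).
Doing the same to "szicjezxftudd": "xenhojeckyzii".

xenhojeckyzii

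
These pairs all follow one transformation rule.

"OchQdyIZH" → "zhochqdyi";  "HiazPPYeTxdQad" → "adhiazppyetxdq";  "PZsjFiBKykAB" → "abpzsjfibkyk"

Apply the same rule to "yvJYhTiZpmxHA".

hayvjyhtizpmx

In each case the input is transformed by: move the last 2 characters to the front (rotate right by 2), then convert every letter to lowercase.
Applying both steps to "yvJYhTiZpmxHA": "HAyvJYhTiZpmx", then "hayvjyhtizpmx".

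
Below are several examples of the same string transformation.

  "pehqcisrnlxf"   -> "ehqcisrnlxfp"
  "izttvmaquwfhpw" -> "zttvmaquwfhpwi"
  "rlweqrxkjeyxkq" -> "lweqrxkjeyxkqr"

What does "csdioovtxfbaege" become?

The rule is to move the first character to the end.
So "csdioovtxfbaege" becomes "sdioovtxfbaegec".

sdioovtxfbaegec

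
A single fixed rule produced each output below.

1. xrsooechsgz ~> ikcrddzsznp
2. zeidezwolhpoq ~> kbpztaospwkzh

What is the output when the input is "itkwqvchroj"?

In each case the input is transformed by: take characters alternately from the front and the back (1st, last, 2nd, 2nd-last, ...), then shift every letter 11 places forward in the alphabet (wrapping around).
Starting from "itkwqvchroj": after the first operation, "ijtokrwhqcv"; after the second, "tuezvchsbng".

tuezvchsbng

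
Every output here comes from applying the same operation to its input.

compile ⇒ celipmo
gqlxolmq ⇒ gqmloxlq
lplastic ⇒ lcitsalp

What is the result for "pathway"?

pyawhta

The transformation: reverse the string, then move the last character to the front.
Applying both steps to "pathway": "yawhtap", then "pyawhta".
(Check on "lplastic": → "citsalpl" → "lcitsalp" ✓)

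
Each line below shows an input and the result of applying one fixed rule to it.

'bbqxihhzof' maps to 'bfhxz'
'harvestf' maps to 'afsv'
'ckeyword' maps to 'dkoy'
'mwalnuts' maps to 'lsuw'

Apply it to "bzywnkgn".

What's happening: keep every other character starting from the second (positions 2nd, 4th, 6th, ...), then sort the characters into alphabetical order.
Applying that to "bzywnkgn" gives "knwz".

knwz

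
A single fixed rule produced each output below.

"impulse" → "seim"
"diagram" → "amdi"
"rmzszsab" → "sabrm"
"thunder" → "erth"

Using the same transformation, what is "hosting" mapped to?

What's happening: move the first 2 characters to the end (rotate left by 2), then delete the first 3 characters.
Applying both steps to "hosting": "stingho", then "ngho".

ngho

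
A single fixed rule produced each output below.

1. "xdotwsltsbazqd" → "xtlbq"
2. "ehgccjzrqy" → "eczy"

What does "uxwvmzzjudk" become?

The transformation: keep one character in every 3, starting at position 1 (positions 1st, 4th, 7th, ...).
On "uxwvmzzjudk" that produces "uvzd".

uvzd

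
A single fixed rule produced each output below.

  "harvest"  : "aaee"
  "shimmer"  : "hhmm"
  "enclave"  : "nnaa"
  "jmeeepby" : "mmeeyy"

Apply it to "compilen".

ooiinn

The rule is to keep one character in every 3, starting at position 2 (positions 2nd, 5th, 8th, ...), then double every character.
"compilen" → "oin" → "ooiinn".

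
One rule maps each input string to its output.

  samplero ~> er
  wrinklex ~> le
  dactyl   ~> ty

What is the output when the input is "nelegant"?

Rule — move the last character to the front, then keep only the last 2 characters.
For "nelegant", step one produces "tnelegan"; step two turns that into "an".

an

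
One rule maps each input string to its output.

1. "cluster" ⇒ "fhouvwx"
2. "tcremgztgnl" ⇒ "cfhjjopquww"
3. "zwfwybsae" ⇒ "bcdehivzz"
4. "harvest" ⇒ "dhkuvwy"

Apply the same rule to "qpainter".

dhlqstuw

Looking at the pairs, the operation is to shift every letter 3 places forward in the alphabet (wrapping around), then sort the characters into alphabetical order.
For "qpainter", step one produces "tsdlqwhu"; step two turns that into "dhlqstuw".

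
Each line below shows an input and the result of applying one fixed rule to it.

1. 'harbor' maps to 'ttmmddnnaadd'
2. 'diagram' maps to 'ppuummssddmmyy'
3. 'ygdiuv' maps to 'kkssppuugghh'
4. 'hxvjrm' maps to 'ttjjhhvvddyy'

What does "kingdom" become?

The pattern: shift every letter 12 places forward in the alphabet (wrapping around), then double every character.
For "kingdom", step one produces "wuzspay"; step two turns that into "wwuuzzssppaayy".

wwuuzzssppaayy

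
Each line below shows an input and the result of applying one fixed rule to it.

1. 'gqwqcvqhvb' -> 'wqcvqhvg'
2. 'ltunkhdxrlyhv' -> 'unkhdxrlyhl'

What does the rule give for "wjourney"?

ournew

What's happening: swap the first and last characters, then delete the first 2 characters.
Starting from "wjourney": after the first operation, "yjournew"; after the second, "ournew".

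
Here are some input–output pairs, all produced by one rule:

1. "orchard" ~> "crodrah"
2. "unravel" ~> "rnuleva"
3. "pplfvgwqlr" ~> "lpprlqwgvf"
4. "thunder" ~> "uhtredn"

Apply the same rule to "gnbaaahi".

Rule — move the first 3 characters to the end (rotate left by 3), then reverse the string.
"gnbaaahi" → "aaahignb" → "bngihaaa".

bngihaaa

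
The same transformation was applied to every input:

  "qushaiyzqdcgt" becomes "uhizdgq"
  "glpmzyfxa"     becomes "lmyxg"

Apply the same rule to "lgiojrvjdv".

The pattern: move the first character to the end, then keep every other character starting from the first (positions 1st, 3rd, 5th, ...).
For "lgiojrvjdv", step one produces "giojrvjdvl"; step two turns that into "gorjv".
(Check on "glpmzyfxa": → "lpmzyfxag" → "lmyxg" ✓)

gorjv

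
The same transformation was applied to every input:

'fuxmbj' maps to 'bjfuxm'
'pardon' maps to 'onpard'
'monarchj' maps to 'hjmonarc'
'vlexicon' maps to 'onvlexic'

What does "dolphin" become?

indolph

In each case the input is transformed by: move the last 2 characters to the front (rotate right by 2).
So "dolphin" becomes "indolph".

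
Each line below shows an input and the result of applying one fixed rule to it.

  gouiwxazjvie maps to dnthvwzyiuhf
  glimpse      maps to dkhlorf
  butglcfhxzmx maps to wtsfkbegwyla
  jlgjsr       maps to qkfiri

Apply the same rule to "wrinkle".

dqhmjkv

Rule — swap the first and last characters, then shift every letter 1 place backward in the alphabet (wrapping around).
Applying both steps to "wrinkle": "erinklw", then "dqhmjkv".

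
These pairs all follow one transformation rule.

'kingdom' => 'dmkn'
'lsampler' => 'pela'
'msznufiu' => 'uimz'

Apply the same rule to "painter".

Rule — keep every other character starting from the first (positions 1st, 3rd, 5th, ...), then swap the front and back halves of the string.
For "painter", step one produces "pitr"; step two turns that into "trpi".

trpi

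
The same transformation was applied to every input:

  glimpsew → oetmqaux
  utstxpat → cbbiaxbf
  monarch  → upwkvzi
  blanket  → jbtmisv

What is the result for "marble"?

What's happening: shift every letter 8 places forward in the alphabet (wrapping around), then take characters alternately from the front and the back (1st, last, 2nd, 2nd-last, ...).
Working it through for "marble": intermediate "uizjtm", final "umitzj".

umitzj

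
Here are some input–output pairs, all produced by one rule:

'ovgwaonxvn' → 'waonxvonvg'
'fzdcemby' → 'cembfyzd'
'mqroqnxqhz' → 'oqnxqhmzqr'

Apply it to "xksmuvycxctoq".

muvycxctoxqks

What's happening: swap the first and last characters, then move the first 3 characters to the end (rotate left by 3).
"xksmuvycxctoq" → "muvycxctoxqks".
(Check on "fzdcemby": → "yzdcembf" → "cembfyzd" ✓)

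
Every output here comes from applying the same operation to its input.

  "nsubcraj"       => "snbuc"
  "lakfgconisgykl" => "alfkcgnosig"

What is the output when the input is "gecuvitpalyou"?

egucivptla

The transformation: delete the last 3 characters, then swap each adjacent pair of characters (1↔2, 3↔4, ...).
"gecuvitpalyou" → "egucivptla".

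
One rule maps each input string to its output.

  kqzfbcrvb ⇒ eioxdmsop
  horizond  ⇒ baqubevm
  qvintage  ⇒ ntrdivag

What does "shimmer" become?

Each output is the input with this applied: shift every letter 13 places forward in the alphabet (wrapping around) — i.e. ROT13, then move the last 3 characters to the front (rotate right by 3).
Working it through for "shimmer": intermediate "fuvzzre", final "zrefuvz".

zrefuvz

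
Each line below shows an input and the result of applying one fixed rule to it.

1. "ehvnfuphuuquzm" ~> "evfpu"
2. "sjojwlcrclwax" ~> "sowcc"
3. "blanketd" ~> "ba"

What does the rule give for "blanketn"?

The rule is to keep every other character starting from the first (positions 1st, 3rd, 5th, ...), then delete the last 2 characters.
For "blanketn", step one produces "bakt"; step two turns that into "ba".

ba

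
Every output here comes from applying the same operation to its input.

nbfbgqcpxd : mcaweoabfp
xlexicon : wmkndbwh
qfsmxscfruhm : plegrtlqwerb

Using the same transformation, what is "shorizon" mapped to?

rmgnnyqh

The rule is to take characters alternately from the front and the back (1st, last, 2nd, 2nd-last, ...), then shift every letter 1 place backward in the alphabet (wrapping around).
For "shorizon" the result is "rmgnnyqh".
(Check on "nbfbgqcpxd": → "ndbxfpbcgq" → "mcaweoabfp" ✓)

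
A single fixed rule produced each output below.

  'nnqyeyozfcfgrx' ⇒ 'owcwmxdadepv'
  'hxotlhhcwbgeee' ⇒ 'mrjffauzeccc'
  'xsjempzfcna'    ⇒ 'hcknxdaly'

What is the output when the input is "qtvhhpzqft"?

tffnxodr

The rule is to delete the first 2 characters, then shift every letter 2 places backward in the alphabet (wrapping around).
Applying both steps to "qtvhhpzqft": "vhhpzqft", then "tffnxodr".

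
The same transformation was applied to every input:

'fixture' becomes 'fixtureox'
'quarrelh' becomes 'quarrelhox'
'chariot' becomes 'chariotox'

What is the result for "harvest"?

The rule is to append "ox".
On "harvest" that produces "harvestox".

harvestox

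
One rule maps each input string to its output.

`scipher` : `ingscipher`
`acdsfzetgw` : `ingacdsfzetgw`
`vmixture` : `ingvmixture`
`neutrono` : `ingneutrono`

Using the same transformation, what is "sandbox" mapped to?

Looking at the pairs, the operation is to prepend "ing".
"sandbox" → "ingsandbox".

ingsandbox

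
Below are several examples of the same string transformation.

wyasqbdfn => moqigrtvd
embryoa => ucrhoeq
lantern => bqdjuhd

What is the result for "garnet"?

wqhduj

What's happening: shift every letter 10 places backward in the alphabet (wrapping around).
So "garnet" becomes "wqhduj".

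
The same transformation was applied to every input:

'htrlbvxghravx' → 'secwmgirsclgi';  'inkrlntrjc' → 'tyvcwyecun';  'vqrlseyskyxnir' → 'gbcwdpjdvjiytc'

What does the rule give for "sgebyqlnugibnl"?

drpmjbwyfrtmyw

The rule is to shift every letter 11 places forward in the alphabet (wrapping around).
For "sgebyqlnugibnl" the result is "drpmjbwyfrtmyw".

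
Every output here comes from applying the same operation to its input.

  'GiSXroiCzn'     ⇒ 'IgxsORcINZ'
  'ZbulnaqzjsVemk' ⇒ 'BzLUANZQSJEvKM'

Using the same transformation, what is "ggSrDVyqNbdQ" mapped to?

Each output is the input with this applied: flip the case of every letter, then swap each adjacent pair of characters (1↔2, 3↔4, ...).
For "ggSrDVyqNbdQ", step one produces "GGsRdvYQnBDq"; step two turns that into "GGRsvdQYBnqD".

GGRsvdQYBnqD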